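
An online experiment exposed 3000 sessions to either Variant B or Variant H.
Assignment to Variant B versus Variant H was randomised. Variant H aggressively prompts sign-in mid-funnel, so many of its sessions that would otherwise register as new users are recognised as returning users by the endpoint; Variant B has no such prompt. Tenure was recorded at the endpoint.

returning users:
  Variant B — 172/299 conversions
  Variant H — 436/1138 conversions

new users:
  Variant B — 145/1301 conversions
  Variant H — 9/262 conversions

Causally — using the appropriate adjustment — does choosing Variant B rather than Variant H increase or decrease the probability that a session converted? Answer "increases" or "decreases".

decreases

Variant B is higher inside every user tenure stratum but Variant H is higher in aggregate. Whether to stratify depends on how user tenure relates to the variant.
The distribution of user tenure is itself part of what the variant does — it is an intermediate outcome. Holding it fixed would remove that part of the effect; the total effect is the pooled difference.
Pooled: Variant B 19.8% vs Variant H 31.8%; Variant H is higher overall.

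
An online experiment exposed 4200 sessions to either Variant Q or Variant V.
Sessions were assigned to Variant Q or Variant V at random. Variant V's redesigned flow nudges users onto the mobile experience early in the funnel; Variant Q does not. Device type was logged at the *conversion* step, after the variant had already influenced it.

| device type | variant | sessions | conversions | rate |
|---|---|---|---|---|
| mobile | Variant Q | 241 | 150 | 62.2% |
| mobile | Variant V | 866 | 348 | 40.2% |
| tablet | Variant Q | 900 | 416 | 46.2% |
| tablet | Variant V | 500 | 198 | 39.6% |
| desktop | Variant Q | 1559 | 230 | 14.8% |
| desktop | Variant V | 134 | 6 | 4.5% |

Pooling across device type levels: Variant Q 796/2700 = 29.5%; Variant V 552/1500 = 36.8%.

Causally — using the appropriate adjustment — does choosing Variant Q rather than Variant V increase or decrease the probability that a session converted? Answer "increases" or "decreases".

decreases

Variant Q is higher inside every device type stratum but Variant V is higher in aggregate. Whether to stratify depends on how device type relates to the variant.
The distribution of device type is itself part of what the variant does — it is an intermediate outcome. Holding it fixed would remove that part of the effect; the total effect is the pooled difference.
Pooled: Variant Q 29.5% vs Variant V 36.8%; Variant V is higher overall.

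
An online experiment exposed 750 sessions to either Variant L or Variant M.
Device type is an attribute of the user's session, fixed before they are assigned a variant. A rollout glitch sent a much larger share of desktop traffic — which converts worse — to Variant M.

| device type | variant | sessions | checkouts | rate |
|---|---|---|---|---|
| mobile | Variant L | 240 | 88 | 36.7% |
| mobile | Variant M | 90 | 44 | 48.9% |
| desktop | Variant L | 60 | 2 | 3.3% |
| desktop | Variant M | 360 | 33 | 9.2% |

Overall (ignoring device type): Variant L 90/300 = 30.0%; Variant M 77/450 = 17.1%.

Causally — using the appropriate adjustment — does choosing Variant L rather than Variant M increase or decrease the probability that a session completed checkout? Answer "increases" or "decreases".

Variant M is higher inside every device type stratum but Variant L is higher in aggregate. Whether to stratify depends on how device type relates to the variant.
Device type differs across variants for reasons unrelated to any effect of the variant itself, and it separately predicts the outcome — a classic confounder. We must compare within device type levels.
Within each level — mobile: 36.7% vs 48.9%; desktop: 3.3% vs 9.2% — Variant M is higher every time.

decreases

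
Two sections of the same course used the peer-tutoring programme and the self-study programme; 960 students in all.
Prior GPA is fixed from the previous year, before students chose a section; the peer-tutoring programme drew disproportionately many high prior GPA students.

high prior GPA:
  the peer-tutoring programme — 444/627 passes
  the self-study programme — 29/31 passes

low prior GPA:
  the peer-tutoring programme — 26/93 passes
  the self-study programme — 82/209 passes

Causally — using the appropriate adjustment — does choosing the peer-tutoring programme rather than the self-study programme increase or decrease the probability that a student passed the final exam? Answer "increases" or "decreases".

The imbalance in prior GPA band arose from how students were allocated, not from anything the teaching method did; and prior GPA band independently affects the outcome. The pooled gap is confounded — condition on prior GPA band.
Within each level — high prior GPA: 70.8% vs 93.5%; low prior GPA: 28.0% vs 39.2% — the self-study programme is higher every time.

decreases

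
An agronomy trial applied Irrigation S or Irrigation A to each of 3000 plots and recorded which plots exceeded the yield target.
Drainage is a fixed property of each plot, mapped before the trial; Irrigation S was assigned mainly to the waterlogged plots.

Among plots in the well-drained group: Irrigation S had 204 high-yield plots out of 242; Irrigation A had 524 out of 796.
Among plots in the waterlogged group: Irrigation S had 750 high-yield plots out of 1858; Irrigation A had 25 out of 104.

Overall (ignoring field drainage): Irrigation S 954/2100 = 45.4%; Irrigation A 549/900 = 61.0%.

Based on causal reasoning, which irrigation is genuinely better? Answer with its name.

The stratified and pooled comparisons disagree (Irrigation S wins within each field drainage; Irrigation A wins overall), so the answer turns on the causal role of field drainage.
The imbalance in field drainage arose from how plots were allocated, not from anything the irrigation did; and field drainage independently affects the outcome. The pooled gap is confounded — condition on field drainage.
Within each level — well-drained: 84.3% vs 65.8%; waterlogged: 40.4% vs 24.0% — Irrigation S is higher every time.

Irrigation S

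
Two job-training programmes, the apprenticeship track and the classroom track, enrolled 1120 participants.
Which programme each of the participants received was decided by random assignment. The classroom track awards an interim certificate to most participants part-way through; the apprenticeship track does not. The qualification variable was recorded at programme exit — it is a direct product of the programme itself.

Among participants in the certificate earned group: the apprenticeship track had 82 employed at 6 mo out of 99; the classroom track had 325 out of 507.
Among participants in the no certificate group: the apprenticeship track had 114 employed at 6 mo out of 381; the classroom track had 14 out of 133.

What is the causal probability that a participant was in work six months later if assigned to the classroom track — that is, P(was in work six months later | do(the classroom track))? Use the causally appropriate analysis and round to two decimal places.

Qualification attained during the programme is downstream of the programme. One should not condition on a consequence of treatment, so the overall rates are the right comparison.
So P(outcome | do(the classroom track)) is just the pooled rate for the classroom track: 339/640 = 0.530.

0.53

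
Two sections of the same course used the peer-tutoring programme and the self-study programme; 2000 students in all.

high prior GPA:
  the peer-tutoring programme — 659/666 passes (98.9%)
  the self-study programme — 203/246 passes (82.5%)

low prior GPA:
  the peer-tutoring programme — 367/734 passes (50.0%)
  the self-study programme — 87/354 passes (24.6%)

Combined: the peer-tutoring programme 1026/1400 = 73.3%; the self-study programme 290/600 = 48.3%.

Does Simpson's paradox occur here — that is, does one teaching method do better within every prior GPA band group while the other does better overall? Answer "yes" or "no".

Within each prior GPA band level (high prior GPA 98.9% vs 82.5%; low prior GPA 50.0% vs 24.6%), the peer-tutoring programme has the higher rate every time. Pooled: 73.3% vs 48.3% — the peer-tutoring programme has the higher rate overall. They agree.

no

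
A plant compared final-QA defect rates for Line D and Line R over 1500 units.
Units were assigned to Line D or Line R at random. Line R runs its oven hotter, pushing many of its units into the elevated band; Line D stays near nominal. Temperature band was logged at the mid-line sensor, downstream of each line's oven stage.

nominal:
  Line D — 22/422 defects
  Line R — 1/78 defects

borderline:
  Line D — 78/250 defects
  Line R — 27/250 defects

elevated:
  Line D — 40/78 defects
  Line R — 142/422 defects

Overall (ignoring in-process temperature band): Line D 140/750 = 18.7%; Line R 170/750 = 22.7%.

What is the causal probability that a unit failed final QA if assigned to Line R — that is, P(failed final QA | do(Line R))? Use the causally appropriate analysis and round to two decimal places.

Within every in-process temperature band level Line R has the lower rate, yet pooled Line D does — Simpson's reversal.
In-process temperature band here is a post-treatment variable shaped by the line; conditioning on it would introduce bias rather than remove it. The overall comparison is the causal one.
So P(outcome | do(Line R)) is just the pooled rate for Line R: 170/750 = 0.227.

0.23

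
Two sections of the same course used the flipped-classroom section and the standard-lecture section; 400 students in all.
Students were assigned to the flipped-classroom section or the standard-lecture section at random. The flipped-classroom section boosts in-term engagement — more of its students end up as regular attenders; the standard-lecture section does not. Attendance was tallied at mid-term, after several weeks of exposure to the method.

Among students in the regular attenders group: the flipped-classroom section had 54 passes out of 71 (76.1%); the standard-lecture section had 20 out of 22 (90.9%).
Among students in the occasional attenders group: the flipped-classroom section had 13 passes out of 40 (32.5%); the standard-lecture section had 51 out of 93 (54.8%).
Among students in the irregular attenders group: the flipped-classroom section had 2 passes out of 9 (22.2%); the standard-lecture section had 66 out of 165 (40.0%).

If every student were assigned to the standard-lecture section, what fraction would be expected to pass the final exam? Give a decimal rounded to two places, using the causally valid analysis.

Within every mid-term attendance level the standard-lecture section has the higher rate, yet pooled the flipped-classroom section does — Simpson's reversal.
Mid-term attendance is recorded after the teaching method and is itself shifted by it — it sits on the causal path from teaching method to outcome. Conditioning on a mediator would strip out part of the effect we want; the pooled comparison gives the total causal effect.
So P(outcome | do(the standard-lecture section)) is just the pooled rate for the standard-lecture section: 137/280 = 0.489.

0.49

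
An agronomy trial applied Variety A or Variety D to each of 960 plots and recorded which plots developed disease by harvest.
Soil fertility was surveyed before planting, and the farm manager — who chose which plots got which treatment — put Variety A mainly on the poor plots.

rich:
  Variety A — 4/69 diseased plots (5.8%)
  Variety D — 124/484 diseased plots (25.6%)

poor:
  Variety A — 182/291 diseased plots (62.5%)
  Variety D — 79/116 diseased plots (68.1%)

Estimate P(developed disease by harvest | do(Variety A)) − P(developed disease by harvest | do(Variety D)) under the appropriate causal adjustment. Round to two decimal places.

-0.14

Here soil fertility is a common cause — it drives both which variety a case falls under and the outcome. The crude comparison mixes populations; the stratum-specific rates are the causally relevant ones.
Adjusting over the population distribution of soil fertility: 0.576·(0.058−0.256) + 0.424·(0.625−0.681) = -0.138.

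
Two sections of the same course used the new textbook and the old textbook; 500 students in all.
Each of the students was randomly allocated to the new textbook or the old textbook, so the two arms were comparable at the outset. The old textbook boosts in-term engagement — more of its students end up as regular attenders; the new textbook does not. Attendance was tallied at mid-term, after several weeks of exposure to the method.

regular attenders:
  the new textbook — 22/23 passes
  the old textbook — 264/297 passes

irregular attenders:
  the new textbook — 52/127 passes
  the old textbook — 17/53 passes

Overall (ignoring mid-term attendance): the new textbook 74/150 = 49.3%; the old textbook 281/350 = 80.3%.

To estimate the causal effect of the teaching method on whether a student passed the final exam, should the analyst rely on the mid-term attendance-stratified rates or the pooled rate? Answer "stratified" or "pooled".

pooled

Mid-term attendance is downstream of the teaching method. One should not condition on a consequence of treatment, so the overall rates are the right comparison.
Pooled: the new textbook 49.3% vs the old textbook 80.3%; the old textbook is higher overall.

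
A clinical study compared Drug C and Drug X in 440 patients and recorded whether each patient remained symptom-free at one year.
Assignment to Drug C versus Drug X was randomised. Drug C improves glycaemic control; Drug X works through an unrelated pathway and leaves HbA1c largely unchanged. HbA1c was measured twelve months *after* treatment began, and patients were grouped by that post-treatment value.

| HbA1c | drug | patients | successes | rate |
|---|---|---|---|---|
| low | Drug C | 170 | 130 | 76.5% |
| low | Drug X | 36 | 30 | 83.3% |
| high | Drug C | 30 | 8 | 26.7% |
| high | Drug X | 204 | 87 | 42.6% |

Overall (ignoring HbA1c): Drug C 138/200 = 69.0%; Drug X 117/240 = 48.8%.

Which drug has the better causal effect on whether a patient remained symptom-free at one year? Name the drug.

The HbA1c-specific comparison favours Drug X throughout, but the pooled figures favour Drug C. The question is whether to condition on HbA1c.
HbA1c is recorded after the drug and is itself shifted by it — it sits on the causal path from drug to outcome. Conditioning on a mediator would strip out part of the effect we want; the pooled comparison gives the total causal effect.
Pooled: Drug C 69.0% vs Drug X 48.8%; Drug C is higher overall.

Drug C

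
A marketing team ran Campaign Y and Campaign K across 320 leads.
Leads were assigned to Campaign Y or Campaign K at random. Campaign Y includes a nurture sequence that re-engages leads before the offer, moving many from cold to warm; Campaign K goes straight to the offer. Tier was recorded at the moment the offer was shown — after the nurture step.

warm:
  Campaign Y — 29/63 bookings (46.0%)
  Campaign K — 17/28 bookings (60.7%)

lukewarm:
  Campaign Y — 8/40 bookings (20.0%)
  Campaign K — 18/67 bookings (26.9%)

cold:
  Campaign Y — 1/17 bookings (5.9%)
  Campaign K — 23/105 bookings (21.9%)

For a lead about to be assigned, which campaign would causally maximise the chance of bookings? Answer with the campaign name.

Engagement tier here is a post-treatment variable shaped by the campaign; conditioning on it would introduce bias rather than remove it. The overall comparison is the causal one.
Pooled: Campaign Y 31.7% vs Campaign K 29.0%; Campaign Y is higher overall.

Campaign Y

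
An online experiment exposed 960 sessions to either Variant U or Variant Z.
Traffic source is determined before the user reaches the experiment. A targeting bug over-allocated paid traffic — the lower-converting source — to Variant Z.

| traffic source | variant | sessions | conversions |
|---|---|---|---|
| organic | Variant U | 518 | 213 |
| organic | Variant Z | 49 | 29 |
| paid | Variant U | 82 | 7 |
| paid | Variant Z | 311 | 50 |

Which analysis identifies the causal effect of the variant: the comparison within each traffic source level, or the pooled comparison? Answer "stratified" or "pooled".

stratified

Variant Z is higher inside every traffic source stratum but Variant U is higher in aggregate. Whether to stratify depends on how traffic source relates to the variant.
Traffic source satisfies the back-door criterion: it is not a descendant of the variant, and it blocks the spurious path from variant to outcome. Adjusting for it (i.e., using the within-traffic source rates) gives the causal effect.
Within each level — organic: 41.1% vs 59.2%; paid: 8.5% vs 16.1% — Variant Z is higher every time.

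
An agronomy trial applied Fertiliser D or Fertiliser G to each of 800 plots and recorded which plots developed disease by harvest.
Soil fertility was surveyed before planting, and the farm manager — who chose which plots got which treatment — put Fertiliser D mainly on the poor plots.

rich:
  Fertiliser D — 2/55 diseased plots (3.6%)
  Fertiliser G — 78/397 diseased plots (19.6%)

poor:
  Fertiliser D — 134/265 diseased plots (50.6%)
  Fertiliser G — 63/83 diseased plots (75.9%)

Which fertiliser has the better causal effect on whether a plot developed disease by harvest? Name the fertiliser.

Within every soil fertility level Fertiliser D has the lower rate, yet pooled Fertiliser G does — Simpson's reversal.
Nothing the fertiliser does changes soil fertility; the imbalance is an allocation artefact. With soil fertility also predicting the outcome, the pooled figure is confounded, and the within-stratum comparison is the causal one.
Within each level — rich: 3.6% vs 19.6%; poor: 50.6% vs 75.9% — Fertiliser D is lower every time.

Fertiliser D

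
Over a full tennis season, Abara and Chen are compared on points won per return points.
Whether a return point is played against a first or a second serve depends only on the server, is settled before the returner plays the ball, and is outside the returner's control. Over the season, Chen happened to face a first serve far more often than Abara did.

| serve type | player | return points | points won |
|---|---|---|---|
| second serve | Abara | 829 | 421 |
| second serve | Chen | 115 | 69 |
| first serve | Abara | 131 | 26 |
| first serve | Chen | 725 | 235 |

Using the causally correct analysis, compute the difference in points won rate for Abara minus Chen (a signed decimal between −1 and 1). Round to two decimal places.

-0.11

The serve type-specific comparison favours Chen throughout, but the pooled figures favour Abara. The question is whether to condition on serve type.
Nothing the player does changes serve type; the imbalance is an allocation artefact. With serve type also predicting the outcome, the pooled figure is confounded, and the within-stratum comparison is the causal one.
Adjusting over the population distribution of serve type: 0.524·(0.508−0.600) + 0.476·(0.198−0.324) = -0.108.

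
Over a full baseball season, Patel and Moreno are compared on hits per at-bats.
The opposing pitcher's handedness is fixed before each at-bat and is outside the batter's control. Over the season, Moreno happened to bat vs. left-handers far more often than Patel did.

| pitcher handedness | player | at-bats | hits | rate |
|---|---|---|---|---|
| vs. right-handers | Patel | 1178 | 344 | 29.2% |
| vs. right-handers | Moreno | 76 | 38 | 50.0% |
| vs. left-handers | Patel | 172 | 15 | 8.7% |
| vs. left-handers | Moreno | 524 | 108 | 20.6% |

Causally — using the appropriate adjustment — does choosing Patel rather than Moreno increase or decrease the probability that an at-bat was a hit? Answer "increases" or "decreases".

Within every pitcher handedness level Moreno has the higher rate, yet pooled Patel does — Simpson's reversal.
Pitcher handedness differs across players for reasons unrelated to any effect of the player itself, and it separately predicts the outcome — a classic confounder. We must compare within pitcher handedness levels.
Within each level — vs. right-handers: 29.2% vs 50.0%; vs. left-handers: 8.7% vs 20.6% — Moreno is higher every time.

decreases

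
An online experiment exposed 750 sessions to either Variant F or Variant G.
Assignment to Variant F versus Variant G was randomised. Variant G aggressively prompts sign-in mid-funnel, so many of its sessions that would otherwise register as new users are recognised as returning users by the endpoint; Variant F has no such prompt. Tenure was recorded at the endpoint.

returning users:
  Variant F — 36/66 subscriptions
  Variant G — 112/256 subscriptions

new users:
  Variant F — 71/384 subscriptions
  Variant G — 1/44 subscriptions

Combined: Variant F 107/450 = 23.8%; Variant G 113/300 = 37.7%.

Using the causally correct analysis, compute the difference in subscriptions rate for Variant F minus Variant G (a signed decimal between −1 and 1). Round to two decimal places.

-0.14

User tenure lies on the pathway variant → user tenure → outcome, so adjusting for it blocks the indirect effect. For the total causal effect of variant, use the unadjusted pooled rates.
The causal difference is the pooled difference: 0.238 − 0.377 = -0.139.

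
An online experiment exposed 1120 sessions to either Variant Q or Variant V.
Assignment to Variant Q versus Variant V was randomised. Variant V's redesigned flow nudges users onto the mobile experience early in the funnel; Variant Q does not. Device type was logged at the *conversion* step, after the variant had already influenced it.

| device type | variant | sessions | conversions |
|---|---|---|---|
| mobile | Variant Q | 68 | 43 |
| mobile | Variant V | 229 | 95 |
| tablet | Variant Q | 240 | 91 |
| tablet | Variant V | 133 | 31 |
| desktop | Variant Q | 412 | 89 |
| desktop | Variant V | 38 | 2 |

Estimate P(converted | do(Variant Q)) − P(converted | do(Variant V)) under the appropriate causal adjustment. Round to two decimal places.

Device type lies on the pathway variant → device type → outcome, so adjusting for it blocks the indirect effect. For the total causal effect of variant, use the unadjusted pooled rates.
The causal difference is the pooled difference: 0.310 − 0.320 = -0.010.

-0.01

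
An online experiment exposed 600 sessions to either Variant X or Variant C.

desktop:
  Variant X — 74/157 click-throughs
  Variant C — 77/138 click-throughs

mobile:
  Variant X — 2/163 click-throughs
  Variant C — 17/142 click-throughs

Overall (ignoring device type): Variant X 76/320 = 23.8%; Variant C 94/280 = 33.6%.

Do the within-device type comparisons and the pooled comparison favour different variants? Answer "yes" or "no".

Within each device type level (desktop 47.1% vs 55.8%; mobile 1.2% vs 12.0%), Variant C has the higher rate every time. Pooled: 23.8% vs 33.6% — Variant C has the higher rate overall. They agree.

no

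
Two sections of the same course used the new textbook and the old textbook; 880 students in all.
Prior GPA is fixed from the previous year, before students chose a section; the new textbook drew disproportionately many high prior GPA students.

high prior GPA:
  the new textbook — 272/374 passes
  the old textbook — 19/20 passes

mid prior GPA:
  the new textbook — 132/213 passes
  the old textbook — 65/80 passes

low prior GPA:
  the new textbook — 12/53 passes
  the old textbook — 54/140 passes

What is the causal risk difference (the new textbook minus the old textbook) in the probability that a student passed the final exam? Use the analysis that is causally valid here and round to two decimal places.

Prior GPA band satisfies the back-door criterion: it is not a descendant of the teaching method, and it blocks the spurious path from teaching method to outcome. Adjusting for it (i.e., using the within-prior GPA band rates) gives the causal effect.
Adjusting over the population distribution of prior GPA band: 0.448·(0.727−0.950) + 0.333·(0.620−0.812) + 0.219·(0.226−0.386) = -0.199.

-0.20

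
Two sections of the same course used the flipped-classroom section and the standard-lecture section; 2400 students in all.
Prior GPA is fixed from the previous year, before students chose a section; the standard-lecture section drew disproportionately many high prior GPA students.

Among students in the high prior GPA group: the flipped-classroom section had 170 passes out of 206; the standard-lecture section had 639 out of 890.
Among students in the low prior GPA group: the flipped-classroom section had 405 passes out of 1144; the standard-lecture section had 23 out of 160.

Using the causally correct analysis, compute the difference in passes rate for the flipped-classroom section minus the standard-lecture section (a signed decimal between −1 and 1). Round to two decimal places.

+0.16

The stratified and pooled comparisons disagree (the flipped-classroom section wins within each prior GPA band; the standard-lecture section wins overall), so the answer turns on the causal role of prior GPA band.
Nothing the teaching method does changes prior GPA band; the imbalance is an allocation artefact. With prior GPA band also predicting the outcome, the pooled figure is confounded, and the within-stratum comparison is the causal one.
Adjusting over the population distribution of prior GPA band: 0.457·(0.825−0.718) + 0.543·(0.354−0.144) = +0.163.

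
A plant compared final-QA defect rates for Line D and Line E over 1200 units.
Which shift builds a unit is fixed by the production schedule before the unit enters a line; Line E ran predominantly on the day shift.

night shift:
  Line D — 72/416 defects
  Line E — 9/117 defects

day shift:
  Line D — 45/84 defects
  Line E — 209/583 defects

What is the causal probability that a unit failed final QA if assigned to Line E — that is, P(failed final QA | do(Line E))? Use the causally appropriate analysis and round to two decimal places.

Nothing the line does changes shift; the imbalance is an allocation artefact. With shift also predicting the outcome, the pooled figure is confounded, and the within-stratum comparison is the causal one.
Standardising Line E to the population shift mix: 0.444·9/117 + 0.556·209/583 = 0.233.

0.23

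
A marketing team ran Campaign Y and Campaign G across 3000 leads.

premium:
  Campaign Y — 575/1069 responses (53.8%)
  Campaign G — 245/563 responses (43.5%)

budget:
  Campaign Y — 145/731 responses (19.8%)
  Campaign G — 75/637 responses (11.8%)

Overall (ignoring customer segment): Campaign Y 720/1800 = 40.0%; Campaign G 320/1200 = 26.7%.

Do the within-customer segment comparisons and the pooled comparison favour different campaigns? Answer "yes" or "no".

Within each customer segment level (premium 53.8% vs 43.5%; budget 19.8% vs 11.8%), Campaign Y has the higher rate every time. Pooled: 40.0% vs 26.7% — Campaign Y has the higher rate overall. They agree.

no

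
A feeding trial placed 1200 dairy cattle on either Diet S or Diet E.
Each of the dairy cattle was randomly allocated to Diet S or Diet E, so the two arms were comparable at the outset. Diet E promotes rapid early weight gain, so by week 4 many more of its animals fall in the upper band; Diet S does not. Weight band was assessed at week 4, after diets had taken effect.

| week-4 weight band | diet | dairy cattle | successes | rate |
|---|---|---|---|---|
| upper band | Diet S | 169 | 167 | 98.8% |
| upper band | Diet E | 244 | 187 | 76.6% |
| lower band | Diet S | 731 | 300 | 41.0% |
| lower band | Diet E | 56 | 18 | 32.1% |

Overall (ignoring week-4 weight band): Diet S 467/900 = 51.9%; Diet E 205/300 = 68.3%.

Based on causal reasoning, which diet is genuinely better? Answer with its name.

Diet E

Week-4 weight band is downstream of the diet. One should not condition on a consequence of treatment, so the overall rates are the right comparison.
Pooled: Diet S 51.9% vs Diet E 68.3%; Diet E is higher overall.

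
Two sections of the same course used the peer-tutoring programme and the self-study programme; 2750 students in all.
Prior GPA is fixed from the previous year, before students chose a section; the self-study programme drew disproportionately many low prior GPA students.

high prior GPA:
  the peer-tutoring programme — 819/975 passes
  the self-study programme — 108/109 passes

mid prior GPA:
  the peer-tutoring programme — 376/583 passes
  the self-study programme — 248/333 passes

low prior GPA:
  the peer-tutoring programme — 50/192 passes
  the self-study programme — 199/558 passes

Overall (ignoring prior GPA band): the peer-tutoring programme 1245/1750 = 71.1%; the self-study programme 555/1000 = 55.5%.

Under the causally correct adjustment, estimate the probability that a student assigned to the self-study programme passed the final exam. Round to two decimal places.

Prior GPA band satisfies the back-door criterion: it is not a descendant of the teaching method, and it blocks the spurious path from teaching method to outcome. Adjusting for it (i.e., using the within-prior GPA band rates) gives the causal effect.
Standardising the self-study programme to the population prior GPA band mix: 0.394·108/109 + 0.333·248/333 + 0.273·199/558 = 0.736.

0.74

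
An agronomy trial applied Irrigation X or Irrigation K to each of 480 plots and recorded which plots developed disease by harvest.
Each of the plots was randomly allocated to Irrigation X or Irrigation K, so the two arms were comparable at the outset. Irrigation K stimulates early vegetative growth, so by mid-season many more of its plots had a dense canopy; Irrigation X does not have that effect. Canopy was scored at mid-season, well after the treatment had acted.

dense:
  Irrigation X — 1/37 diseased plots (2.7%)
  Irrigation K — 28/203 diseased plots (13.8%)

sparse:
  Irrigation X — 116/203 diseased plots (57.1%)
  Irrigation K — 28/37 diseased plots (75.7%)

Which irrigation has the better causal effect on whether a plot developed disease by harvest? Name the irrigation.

The stratified and pooled comparisons disagree (Irrigation X wins within each mid-season canopy; Irrigation K wins overall), so the answer turns on the causal role of mid-season canopy.
Mid-season canopy is recorded after the irrigation and is itself shifted by it — it sits on the causal path from irrigation to outcome. Conditioning on a mediator would strip out part of the effect we want; the pooled comparison gives the total causal effect.
Pooled: Irrigation X 48.8% vs Irrigation K 23.3%; Irrigation K is lower overall.

Irrigation K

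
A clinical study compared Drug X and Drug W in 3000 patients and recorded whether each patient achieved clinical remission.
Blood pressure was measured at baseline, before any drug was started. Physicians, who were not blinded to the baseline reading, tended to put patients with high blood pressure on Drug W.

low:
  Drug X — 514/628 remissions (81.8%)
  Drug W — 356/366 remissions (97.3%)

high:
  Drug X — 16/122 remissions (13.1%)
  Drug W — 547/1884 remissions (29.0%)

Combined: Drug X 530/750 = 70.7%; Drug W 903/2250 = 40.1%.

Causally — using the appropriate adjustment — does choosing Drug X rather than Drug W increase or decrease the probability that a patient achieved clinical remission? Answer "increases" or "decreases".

Drug W is higher inside every blood pressure stratum but Drug X is higher in aggregate. Whether to stratify depends on how blood pressure relates to the drug.
Nothing the drug does changes blood pressure; the imbalance is an allocation artefact. With blood pressure also predicting the outcome, the pooled figure is confounded, and the within-stratum comparison is the causal one.
Within each level — low: 81.8% vs 97.3%; high: 13.1% vs 29.0% — Drug W is higher every time.

decreases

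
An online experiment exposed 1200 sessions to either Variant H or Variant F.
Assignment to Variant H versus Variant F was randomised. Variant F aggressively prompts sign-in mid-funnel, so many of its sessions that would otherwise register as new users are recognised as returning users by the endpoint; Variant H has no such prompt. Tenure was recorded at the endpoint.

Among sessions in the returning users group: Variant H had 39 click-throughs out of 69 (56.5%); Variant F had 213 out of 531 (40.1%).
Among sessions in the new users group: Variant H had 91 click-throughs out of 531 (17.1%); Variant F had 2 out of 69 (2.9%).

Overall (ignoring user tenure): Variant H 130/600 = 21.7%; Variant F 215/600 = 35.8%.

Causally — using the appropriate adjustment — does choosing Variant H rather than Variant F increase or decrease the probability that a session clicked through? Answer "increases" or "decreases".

decreases

User tenure lies on the pathway variant → user tenure → outcome, so adjusting for it blocks the indirect effect. For the total causal effect of variant, use the unadjusted pooled rates.
Pooled: Variant H 21.7% vs Variant F 35.8%; Variant F is higher overall.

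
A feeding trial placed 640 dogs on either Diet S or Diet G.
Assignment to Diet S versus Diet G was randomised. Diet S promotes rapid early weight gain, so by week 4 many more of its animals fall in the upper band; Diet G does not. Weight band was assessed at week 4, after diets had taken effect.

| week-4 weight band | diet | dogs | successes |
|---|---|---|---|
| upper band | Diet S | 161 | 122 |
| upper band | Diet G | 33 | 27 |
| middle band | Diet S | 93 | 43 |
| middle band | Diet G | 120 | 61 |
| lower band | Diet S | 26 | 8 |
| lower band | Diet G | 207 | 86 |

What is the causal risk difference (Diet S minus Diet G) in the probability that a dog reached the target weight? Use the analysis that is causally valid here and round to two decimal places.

The week-4 weight band-specific comparison favours Diet G throughout, but the pooled figures favour Diet S. The question is whether to condition on week-4 weight band.
Week-4 weight band is downstream of the diet. One should not condition on a consequence of treatment, so the overall rates are the right comparison.
The causal difference is the pooled difference: 0.618 − 0.483 = +0.135.

+0.13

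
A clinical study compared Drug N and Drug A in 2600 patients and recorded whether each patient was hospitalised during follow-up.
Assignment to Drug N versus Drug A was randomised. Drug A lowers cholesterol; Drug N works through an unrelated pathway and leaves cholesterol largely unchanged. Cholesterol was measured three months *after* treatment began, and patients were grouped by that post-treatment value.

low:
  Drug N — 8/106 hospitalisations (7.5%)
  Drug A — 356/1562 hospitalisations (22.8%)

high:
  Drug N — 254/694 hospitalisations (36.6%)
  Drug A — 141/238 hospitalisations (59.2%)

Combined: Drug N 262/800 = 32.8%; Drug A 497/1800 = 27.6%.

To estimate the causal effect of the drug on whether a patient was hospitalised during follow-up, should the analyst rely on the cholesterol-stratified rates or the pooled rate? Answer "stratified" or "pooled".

The cholesterol-specific comparison favours Drug N throughout, but the pooled figures favour Drug A. The question is whether to condition on cholesterol.
Stratifying would compare drugs among patients the drugs themselves sorted into cholesterol groups — a form of selection on an intermediate. The unconditioned pooled rates give the total causal effect.
Pooled: Drug N 32.8% vs Drug A 27.6%; Drug A is lower overall.

pooled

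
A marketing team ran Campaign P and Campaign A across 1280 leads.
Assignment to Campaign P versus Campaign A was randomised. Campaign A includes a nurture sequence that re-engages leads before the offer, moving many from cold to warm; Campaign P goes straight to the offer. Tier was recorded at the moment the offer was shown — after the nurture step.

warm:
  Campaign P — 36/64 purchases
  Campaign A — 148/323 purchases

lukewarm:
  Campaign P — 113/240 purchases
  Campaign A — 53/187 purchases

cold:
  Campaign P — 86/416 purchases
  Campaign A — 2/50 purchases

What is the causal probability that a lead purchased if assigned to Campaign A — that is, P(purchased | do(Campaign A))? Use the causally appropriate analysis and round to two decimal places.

Engagement tier here is a post-treatment variable shaped by the campaign; conditioning on it would introduce bias rather than remove it. The overall comparison is the causal one.
So P(outcome | do(Campaign A)) is just the pooled rate for Campaign A: 203/560 = 0.362.

0.36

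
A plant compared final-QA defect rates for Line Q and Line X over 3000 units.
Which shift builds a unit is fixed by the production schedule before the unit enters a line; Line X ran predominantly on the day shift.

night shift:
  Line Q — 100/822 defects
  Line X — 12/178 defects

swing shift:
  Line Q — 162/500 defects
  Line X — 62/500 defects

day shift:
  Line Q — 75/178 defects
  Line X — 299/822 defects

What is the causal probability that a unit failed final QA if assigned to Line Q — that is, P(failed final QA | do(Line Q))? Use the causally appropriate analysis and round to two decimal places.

0.29

Since shift is a pre-existing factor (not a product of the line) and it affects the outcome on its own, it is a confounder. The stratified rates, not the pooled rate, identify the causal effect.
Standardising Line Q to the population shift mix: 0.333·100/822 + 0.333·162/500 + 0.333·75/178 = 0.289.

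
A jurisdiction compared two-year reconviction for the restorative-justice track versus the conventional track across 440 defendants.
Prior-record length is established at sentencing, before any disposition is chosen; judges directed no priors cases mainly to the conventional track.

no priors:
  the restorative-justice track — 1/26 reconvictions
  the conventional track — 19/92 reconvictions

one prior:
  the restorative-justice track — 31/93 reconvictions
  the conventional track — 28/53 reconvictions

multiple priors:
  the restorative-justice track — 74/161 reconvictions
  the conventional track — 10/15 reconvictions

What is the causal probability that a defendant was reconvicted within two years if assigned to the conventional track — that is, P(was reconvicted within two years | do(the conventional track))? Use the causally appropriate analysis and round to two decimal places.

The prior-record length-specific comparison favours the restorative-justice track throughout, but the pooled figures favour the conventional track. The question is whether to condition on prior-record length.
Here prior-record length is a common cause — it drives both which disposition a case falls under and the outcome. The crude comparison mixes populations; the stratum-specific rates are the causally relevant ones.
Standardising the conventional track to the population prior-record length mix: 0.268·19/92 + 0.332·28/53 + 0.400·10/15 = 0.497.

0.50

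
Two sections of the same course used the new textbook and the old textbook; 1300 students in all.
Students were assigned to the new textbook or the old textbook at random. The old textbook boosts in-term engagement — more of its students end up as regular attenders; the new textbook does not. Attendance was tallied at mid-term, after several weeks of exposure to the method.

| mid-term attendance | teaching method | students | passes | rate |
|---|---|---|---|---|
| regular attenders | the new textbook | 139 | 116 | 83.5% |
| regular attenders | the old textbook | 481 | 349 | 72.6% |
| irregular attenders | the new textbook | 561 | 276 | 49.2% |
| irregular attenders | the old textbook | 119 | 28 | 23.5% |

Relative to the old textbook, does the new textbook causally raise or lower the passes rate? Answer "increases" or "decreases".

decreases

Mid-term attendance lies on the pathway teaching method → mid-term attendance → outcome, so adjusting for it blocks the indirect effect. For the total causal effect of teaching method, use the unadjusted pooled rates.
Pooled: the new textbook 56.0% vs the old textbook 62.8%; the old textbook is higher overall.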